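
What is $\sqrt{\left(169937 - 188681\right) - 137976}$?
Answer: $4 i \sqrt{9795} \approx 395.88 i$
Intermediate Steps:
$\sqrt{\left(169937 - 188681\right) - 137976} = \sqrt{-18744 - 137976} = \sqrt{-156720} = 4 i \sqrt{9795}$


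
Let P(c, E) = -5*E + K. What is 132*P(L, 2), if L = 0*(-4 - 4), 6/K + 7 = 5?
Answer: -1716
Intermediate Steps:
K = -3 (K = 6/(-7 + 5) = 6/(-2) = 6*(-½) = -3)
L = 0 (L = 0*(-8) = 0)
P(c, E) = -3 - 5*E (P(c, E) = -5*E - 3 = -3 - 5*E)
132*P(L, 2) = 132*(-3 - 5*2) = 132*(-3 - 10) = 132*(-13) = -1716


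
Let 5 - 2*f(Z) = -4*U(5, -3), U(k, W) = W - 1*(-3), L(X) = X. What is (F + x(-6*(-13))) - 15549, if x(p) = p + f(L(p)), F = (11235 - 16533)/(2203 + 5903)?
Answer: -41797653/2702 ≈ -15469.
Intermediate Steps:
U(k, W) = 3 + W (U(k, W) = W + 3 = 3 + W)
f(Z) = 5/2 (f(Z) = 5/2 - (-2)*(3 - 3) = 5/2 - (-2)*0 = 5/2 - ½*0 = 5/2 + 0 = 5/2)
F = -883/1351 (F = -5298/8106 = -5298*1/8106 = -883/1351 ≈ -0.65359)
x(p) = 5/2 + p (x(p) = p + 5/2 = 5/2 + p)
(F + x(-6*(-13))) - 15549 = (-883/1351 + (5/2 - 6*(-13))) - 15549 = (-883/1351 + (5/2 + 78)) - 15549 = (-883/1351 + 161/2) - 15549 = 215745/2702 - 15549 = -41797653/2702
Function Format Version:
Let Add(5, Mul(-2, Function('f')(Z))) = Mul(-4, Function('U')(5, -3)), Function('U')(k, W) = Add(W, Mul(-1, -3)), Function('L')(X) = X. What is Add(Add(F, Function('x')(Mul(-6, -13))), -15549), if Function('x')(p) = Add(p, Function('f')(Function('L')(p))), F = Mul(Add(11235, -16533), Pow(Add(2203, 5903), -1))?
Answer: Rational(-41797653, 2702) ≈ -15469.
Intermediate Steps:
Function('U')(k, W) = Add(3, W) (Function('U')(k, W) = Add(W, 3) = Add(3, W))
Function('f')(Z) = Rational(5, 2) (Function('f')(Z) = Add(Rational(5, 2), Mul(Rational(-1, 2), Mul(-4, Add(3, -3)))) = Add(Rational(5, 2), Mul(Rational(-1, 2), Mul(-4, 0))) = Add(Rational(5, 2), Mul(Rational(-1, 2), 0)) = Add(Rational(5, 2), 0) = Rational(5, 2))
F = Rational(-883, 1351) (F = Mul(-5298, Pow(8106, -1)) = Mul(-5298, Rational(1, 8106)) = Rational(-883, 1351) ≈ -0.65359)
Function('x')(p) = Add(Rational(5, 2), p) (Function('x')(p) = Add(p, Rational(5, 2)) = Add(Rational(5, 2), p))
Add(Add(F, Function('x')(Mul(-6, -13))), -15549) = Add(Add(Rational(-883, 1351), Add(Rational(5, 2), Mul(-6, -13))), -15549) = Add(Add(Rational(-883, 1351), Add(Rational(5, 2), 78)), -15549) = Add(Add(Rational(-883, 1351), Rational(161, 2)), -15549) = Add(Rational(215745, 2702), -15549) = Rational(-41797653, 2702)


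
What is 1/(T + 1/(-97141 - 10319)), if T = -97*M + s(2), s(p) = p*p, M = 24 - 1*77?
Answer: 107460/552881699 ≈ 0.00019436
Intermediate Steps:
M = -53 (M = 24 - 77 = -53)
s(p) = p²
T = 5145 (T = -97*(-53) + 2² = 5141 + 4 = 5145)
1/(T + 1/(-97141 - 10319)) = 1/(5145 + 1/(-97141 - 10319)) = 1/(5145 + 1/(-107460)) = 1/(5145 - 1/107460) = 1/(552881699/107460) = 107460/552881699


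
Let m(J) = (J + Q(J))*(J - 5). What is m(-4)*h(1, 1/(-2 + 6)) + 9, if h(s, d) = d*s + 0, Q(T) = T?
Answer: 27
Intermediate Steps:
h(s, d) = d*s
m(J) = 2*J*(-5 + J) (m(J) = (J + J)*(J - 5) = (2*J)*(-5 + J) = 2*J*(-5 + J))
m(-4)*h(1, 1/(-2 + 6)) + 9 = (2*(-4)*(-5 - 4))*(1/(-2 + 6)) + 9 = (2*(-4)*(-9))*(1/4) + 9 = 72*((1/4)*1) + 9 = 72*(1/4) + 9 = 18 + 9 = 27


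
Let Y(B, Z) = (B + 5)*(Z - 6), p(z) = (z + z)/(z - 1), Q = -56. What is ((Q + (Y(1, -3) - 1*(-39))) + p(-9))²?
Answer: 119716/25 ≈ 4788.6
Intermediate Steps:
p(z) = 2*z/(-1 + z) (p(z) = (2*z)/(-1 + z) = 2*z/(-1 + z))
Y(B, Z) = (-6 + Z)*(5 + B) (Y(B, Z) = (5 + B)*(-6 + Z) = (-6 + Z)*(5 + B))
((Q + (Y(1, -3) - 1*(-39))) + p(-9))² = ((-56 + ((-30 - 6*1 + 5*(-3) + 1*(-3)) - 1*(-39))) + 2*(-9)/(-1 - 9))² = ((-56 + ((-30 - 6 - 15 - 3) + 39)) + 2*(-9)/(-10))² = ((-56 + (-54 + 39)) + 2*(-9)*(-⅒))² = ((-56 - 15) + 9/5)² = (-71 + 9/5)² = (-346/5)² = 119716/25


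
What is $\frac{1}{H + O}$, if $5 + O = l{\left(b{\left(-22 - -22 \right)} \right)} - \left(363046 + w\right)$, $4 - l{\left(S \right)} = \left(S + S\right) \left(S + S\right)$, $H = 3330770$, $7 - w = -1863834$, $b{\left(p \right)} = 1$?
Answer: $\frac{1}{1103878} \approx 9.059 \cdot 10^{-7}$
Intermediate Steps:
$w = 1863841$ ($w = 7 - -1863834 = 7 + 1863834 = 1863841$)
$l{\left(S \right)} = 4 - 4 S^{2}$ ($l{\left(S \right)} = 4 - \left(S + S\right) \left(S + S\right) = 4 - 2 S 2 S = 4 - 4 S^{2}$)
$O = -2226892$ ($O = -5 + \left(\left(4 - 4 \cdot 1^{2}\right) - 2226887\right) = -5 + \left(\left(4 - 4\right) - 2226887\right) = -5 + \left(0 - 2226887\right) = -5 - 2226887 = -2226892$)
$\frac{1}{H + O} = \frac{1}{3330770 - 2226892} = \frac{1}{1103878}$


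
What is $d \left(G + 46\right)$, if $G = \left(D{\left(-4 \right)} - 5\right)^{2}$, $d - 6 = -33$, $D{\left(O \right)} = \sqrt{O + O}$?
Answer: $-1701 + 540 i \sqrt{2} \approx -1701.0 + 763.68 i$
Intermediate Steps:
$D{\left(O \right)} = \sqrt{2} \sqrt{O}$ ($D{\left(O \right)} = \sqrt{2 O} = \sqrt{2} \sqrt{O}$)
$d = -27$ ($d = 6 - 33 = -27$)
$G = \left(-5 + 2 i \sqrt{2}\right)^{2}$ ($G = \left(\sqrt{2} \sqrt{-4} - 5\right)^{2} = \left(\sqrt{2} \cdot 2 i - 5\right)^{2} = \left(2 i \sqrt{2} - 5\right)^{2} = \left(-5 + 2 i \sqrt{2}\right)^{2} \approx 17.0 - 28.284 i$)
$d \left(G + 46\right) = - 27 \left(\left(17 - 20 i \sqrt{2}\right) + 46\right) = - 27 \left(63 - 20 i \sqrt{2}\right) = -1701 + 540 i \sqrt{2}$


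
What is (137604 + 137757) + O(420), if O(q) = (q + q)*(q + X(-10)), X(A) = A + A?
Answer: 611361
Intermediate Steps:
X(A) = 2*A
O(q) = 2*q*(-20 + q) (O(q) = (q + q)*(q + 2*(-10)) = (2*q)*(q - 20) = (2*q)*(-20 + q) = 2*q*(-20 + q))
(137604 + 137757) + O(420) = (137604 + 137757) + 2*420*(-20 + 420) = 275361 + 2*420*400 = 275361 + 336000 = 611361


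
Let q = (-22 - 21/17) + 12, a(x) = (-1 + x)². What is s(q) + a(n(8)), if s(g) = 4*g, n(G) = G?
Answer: 69/17 ≈ 4.0588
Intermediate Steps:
q = -191/17 (q = (-22 - 21*1/17) + 12 = (-22 - 21/17) + 12 = -395/17 + 12 = -191/17 ≈ -11.235)
s(q) + a(n(8)) = 4*(-191/17) + (-1 + 8)² = -764/17 + 7² = -764/17 + 49 = 69/17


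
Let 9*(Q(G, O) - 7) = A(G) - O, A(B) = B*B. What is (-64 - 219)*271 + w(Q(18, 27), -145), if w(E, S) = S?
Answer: -76838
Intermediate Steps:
A(B) = B²
Q(G, O) = 7 - O/9 + G²/9 (Q(G, O) = 7 + (G² - O)/9 = 7 + (-O/9 + G²/9) = 7 - O/9 + G²/9)
(-64 - 219)*271 + w(Q(18, 27), -145) = (-64 - 219)*271 - 145 = -283*271 - 145 = -76693 - 145 = -76838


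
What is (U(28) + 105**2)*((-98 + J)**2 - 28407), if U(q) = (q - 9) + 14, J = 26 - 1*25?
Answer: -210079884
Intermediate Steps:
J = 1 (J = 26 - 25 = 1)
U(q) = 5 + q (U(q) = (-9 + q) + 14 = 5 + q)
(U(28) + 105**2)*((-98 + J)**2 - 28407) = ((5 + 28) + 105**2)*((-98 + 1)**2 - 28407) = (33 + 11025)*((-97)**2 - 28407) = 11058*(9409 - 28407) = 11058*(-18998) = -210079884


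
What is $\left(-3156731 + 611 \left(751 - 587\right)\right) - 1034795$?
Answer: $-4091322$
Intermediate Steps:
$\left(-3156731 + 611 \left(751 - 587\right)\right) - 1034795 = \left(-3156731 + 611 \cdot 164\right) - 1034795 = \left(-3156731 + 100204\right) - 1034795 = -3056527 - 1034795 = -4091322$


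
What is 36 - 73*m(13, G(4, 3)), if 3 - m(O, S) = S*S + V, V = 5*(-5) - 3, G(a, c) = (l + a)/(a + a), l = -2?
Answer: -35559/16 ≈ -2222.4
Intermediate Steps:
G(a, c) = (-2 + a)/(2*a) (G(a, c) = (-2 + a)/(a + a) = (-2 + a)/((2*a)) = (-2 + a)*(1/(2*a)) = (-2 + a)/(2*a))
V = -28 (V = -25 - 3 = -28)
m(O, S) = 31 - S² (m(O, S) = 3 - (S*S - 28) = 3 - (S² - 28) = 3 - (-28 + S²) = 3 + (28 - S²) = 31 - S²)
36 - 73*m(13, G(4, 3)) = 36 - 73*(31 - ((½)*(-2 + 4)/4)²) = 36 - 73*(31 - ((½)*(¼)*2)²) = 36 - 73*(31 - (¼)²) = 36 - 73*(31 - 1*1/16) = 36 - 73*(31 - 1/16) = 36 - 73*495/16 = 36 - 36135/16 = -35559/16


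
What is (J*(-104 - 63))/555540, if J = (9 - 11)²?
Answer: -167/138885 ≈ -0.0012024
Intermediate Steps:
J = 4 (J = (-2)² = 4)
(J*(-104 - 63))/555540 = (4*(-104 - 63))/555540 = (4*(-167))*(1/555540) = -668*1/555540 = -167/138885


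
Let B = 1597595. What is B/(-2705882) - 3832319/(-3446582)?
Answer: 1215890207517/2331511048831 ≈ 0.52150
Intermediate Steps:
B/(-2705882) - 3832319/(-3446582) = 1597595/(-2705882) - 3832319/(-3446582) = 1597595*(-1/2705882) - 3832319*(-1/3446582) = -1597595/2705882 + 3832319/3446582 = 1215890207517/2331511048831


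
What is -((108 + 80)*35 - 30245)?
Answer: 23665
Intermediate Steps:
-((108 + 80)*35 - 30245) = -(188*35 - 30245) = -(6580 - 30245) = -1*(-23665) = 23665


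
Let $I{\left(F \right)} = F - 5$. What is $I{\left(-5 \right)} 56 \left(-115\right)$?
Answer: $64400$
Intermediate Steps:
$I{\left(F \right)} = -5 + F$
$I{\left(-5 \right)} 56 \left(-115\right) = \left(-5 - 5\right) 56 \left(-115\right) = \left(-10\right) 56 \left(-115\right) = \left(-560\right) \left(-115\right) = 64400$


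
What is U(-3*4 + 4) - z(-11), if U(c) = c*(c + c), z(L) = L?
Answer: 139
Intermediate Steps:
U(c) = 2*c² (U(c) = c*(2*c) = 2*c²)
U(-3*4 + 4) - z(-11) = 2*(-3*4 + 4)² - 1*(-11) = 2*(-12 + 4)² + 11 = 2*(-8)² + 11 = 2*64 + 11 = 128 + 11 = 139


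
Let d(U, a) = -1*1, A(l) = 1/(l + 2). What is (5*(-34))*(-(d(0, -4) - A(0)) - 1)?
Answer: -85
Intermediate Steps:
A(l) = 1/(2 + l)
d(U, a) = -1
(5*(-34))*(-(d(0, -4) - A(0)) - 1) = (5*(-34))*(-(-1 - 1/(2 + 0)) - 1) = -170*(-(-1 - 1/2) - 1) = -170*(-(-1 - 1*½) - 1) = -170*(-(-1 - ½) - 1) = -170*(-1*(-3/2) - 1) = -170*(3/2 - 1) = -170*½ = -85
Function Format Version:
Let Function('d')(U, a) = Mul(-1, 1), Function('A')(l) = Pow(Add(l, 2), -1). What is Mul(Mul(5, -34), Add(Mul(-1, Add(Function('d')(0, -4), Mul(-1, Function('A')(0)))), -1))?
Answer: -85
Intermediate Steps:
Function('A')(l) = Pow(Add(2, l), -1)
Function('d')(U, a) = -1
Mul(Mul(5, -34), Add(Mul(-1, Add(Function('d')(0, -4), Mul(-1, Function('A')(0)))), -1)) = Mul(Mul(5, -34), Add(Mul(-1, Add(-1, Mul(-1, Pow(Add(2, 0), -1)))), -1)) = Mul(-170, Add(Mul(-1, Add(-1, Mul(-1, Pow(2, -1)))), -1)) = Mul(-170, Add(Mul(-1, Add(-1, Mul(-1, Rational(1, 2)))), -1)) = Mul(-170, Add(Mul(-1, Add(-1, Rational(-1, 2))), -1)) = Mul(-170, Add(Mul(-1, Rational(-3, 2)), -1)) = Mul(-170, Add(Rational(3, 2), -1)) = Mul(-170, Rational(1, 2)) = -85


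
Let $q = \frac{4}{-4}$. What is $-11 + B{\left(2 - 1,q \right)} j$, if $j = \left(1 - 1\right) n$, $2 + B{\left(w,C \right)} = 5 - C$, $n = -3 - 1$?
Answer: $-11$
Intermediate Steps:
$n = -4$
$q = -1$ ($q = 4 \left(- \frac{1}{4}\right) = -1$)
$B{\left(w,C \right)} = 3 - C$ ($B{\left(w,C \right)} = -2 - \left(-5 + C\right) = 3 - C$)
$j = 0$ ($j = \left(1 - 1\right) \left(-4\right) = 0 \left(-4\right) = 0$)
$-11 + B{\left(2 - 1,q \right)} j = -11 + \left(3 - -1\right) 0 = -11 + \left(3 + 1\right) 0 = -11 + 4 \cdot 0 = -11 + 0 = -11$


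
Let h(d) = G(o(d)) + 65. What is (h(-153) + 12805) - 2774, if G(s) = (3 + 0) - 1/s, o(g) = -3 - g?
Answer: 1514849/150 ≈ 10099.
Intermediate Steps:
G(s) = 3 - 1/s
h(d) = 68 - 1/(-3 - d) (h(d) = (3 - 1/(-3 - d)) + 65 = 68 - 1/(-3 - d))
(h(-153) + 12805) - 2774 = ((205 + 68*(-153))/(3 - 153) + 12805) - 2774 = ((205 - 10404)/(-150) + 12805) - 2774 = (-1/150*(-10199) + 12805) - 2774 = (10199/150 + 12805) - 2774 = 1930949/150 - 2774 = 1514849/150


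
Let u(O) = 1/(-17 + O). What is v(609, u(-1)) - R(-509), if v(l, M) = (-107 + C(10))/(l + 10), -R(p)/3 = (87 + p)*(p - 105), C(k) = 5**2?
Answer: 481163474/619 ≈ 7.7732e+5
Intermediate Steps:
C(k) = 25
R(p) = -3*(-105 + p)*(87 + p) (R(p) = -3*(87 + p)*(p - 105) = -3*(87 + p)*(-105 + p) = -3*(-105 + p)*(87 + p))
v(l, M) = -82/(10 + l) (v(l, M) = (-107 + 25)/(l + 10) = -82/(10 + l))
v(609, u(-1)) - R(-509) = -82/(10 + 609) - (27405 - 3*(-509)**2 + 54*(-509)) = -82/619 - (27405 - 3*259081 - 27486) = -82*1/619 - (27405 - 777243 - 27486) = -82/619 - 1*(-777324) = -82/619 + 777324 = 481163474/619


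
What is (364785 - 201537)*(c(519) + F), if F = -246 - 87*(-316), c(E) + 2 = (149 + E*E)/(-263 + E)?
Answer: 36955133361/8 ≈ 4.6194e+9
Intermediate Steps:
c(E) = -2 + (149 + E**2)/(-263 + E) (c(E) = -2 + (149 + E*E)/(-263 + E) = -2 + (149 + E**2)/(-263 + E))
F = 27246 (F = -246 + 27492 = 27246)
(364785 - 201537)*(c(519) + F) = (364785 - 201537)*((675 + 519**2 - 2*519)/(-263 + 519) + 27246) = 163248*((675 + 269361 - 1038)/256 + 27246) = 163248*((1/256)*268998 + 27246) = 163248*(134499/128 + 27246) = 163248*(3621987/128) = 36955133361/8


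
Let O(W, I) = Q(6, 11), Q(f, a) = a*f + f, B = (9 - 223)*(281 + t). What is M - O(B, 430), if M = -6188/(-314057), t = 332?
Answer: -22605916/314057 ≈ -71.980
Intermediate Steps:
M = 6188/314057 (M = -6188*(-1/314057) = 6188/314057 ≈ 0.019703)
B = -131182 (B = (9 - 223)*(281 + 332) = -214*613 = -131182)
Q(f, a) = f + a*f
O(W, I) = 72 (O(W, I) = 6*(1 + 11) = 6*12 = 72)
M - O(B, 430) = 6188/314057 - 1*72 = 6188/314057 - 72 = -22605916/314057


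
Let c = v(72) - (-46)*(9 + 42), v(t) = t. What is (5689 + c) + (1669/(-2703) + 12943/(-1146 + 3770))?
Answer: 57530897377/7092672 ≈ 8111.3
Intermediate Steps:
c = 2418 (c = 72 - (-46)*(9 + 42) = 72 - (-46)*51 = 72 - 1*(-2346) = 72 + 2346 = 2418)
(5689 + c) + (1669/(-2703) + 12943/(-1146 + 3770)) = (5689 + 2418) + (1669/(-2703) + 12943/(-1146 + 3770)) = 8107 + (1669*(-1/2703) + 12943/2624) = 8107 + (-1669/2703 + 12943*(1/2624)) = 8107 + (-1669/2703 + 12943/2624) = 8107 + 30605473/7092672 = 57530897377/7092672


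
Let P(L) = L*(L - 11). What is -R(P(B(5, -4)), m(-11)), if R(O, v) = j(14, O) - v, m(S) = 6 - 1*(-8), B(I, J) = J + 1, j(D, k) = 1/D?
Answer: 195/14 ≈ 13.929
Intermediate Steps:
B(I, J) = 1 + J
m(S) = 14 (m(S) = 6 + 8 = 14)
P(L) = L*(-11 + L)
R(O, v) = 1/14 - v
-R(P(B(5, -4)), m(-11)) = -(1/14 - 1*14) = -(1/14 - 14) = -1*(-195/14) = 195/14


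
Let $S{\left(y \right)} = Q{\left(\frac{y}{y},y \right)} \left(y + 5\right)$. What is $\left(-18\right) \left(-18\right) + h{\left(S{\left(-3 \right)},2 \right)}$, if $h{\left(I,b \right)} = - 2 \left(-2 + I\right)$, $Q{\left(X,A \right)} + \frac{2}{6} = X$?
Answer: $\frac{976}{3} \approx 325.33$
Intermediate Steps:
$Q{\left(X,A \right)} = - \frac{1}{3} + X$
$S{\left(y \right)} = \frac{10}{3} + \frac{2 y}{3}$ ($S{\left(y \right)} = \left(- \frac{1}{3} + \frac{y}{y}\right) \left(y + 5\right) = \left(- \frac{1}{3} + 1\right) \left(5 + y\right) = \frac{2 \left(5 + y\right)}{3} = \frac{10}{3} + \frac{2 y}{3}$)
$h{\left(I,b \right)} = 4 - 2 I$
$\left(-18\right) \left(-18\right) + h{\left(S{\left(-3 \right)},2 \right)} = \left(-18\right) \left(-18\right) + \left(4 - 2 \left(\frac{10}{3} + \frac{2}{3} \left(-3\right)\right)\right) = 324 + \left(4 - 2 \left(\frac{10}{3} - 2\right)\right) = 324 + \left(4 - \frac{8}{3}\right) = 324 + \frac{4}{3} = \frac{976}{3}$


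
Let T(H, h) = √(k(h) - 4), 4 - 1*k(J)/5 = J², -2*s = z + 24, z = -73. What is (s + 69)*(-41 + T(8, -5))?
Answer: -7667/2 + 187*I*√109/2 ≈ -3833.5 + 976.17*I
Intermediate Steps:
s = 49/2 (s = -(-73 + 24)/2 = -½*(-49) = 49/2 ≈ 24.500)
k(J) = 20 - 5*J²
T(H, h) = √(16 - 5*h²) (T(H, h) = √((20 - 5*h²) - 4) = √(16 - 5*h²))
(s + 69)*(-41 + T(8, -5)) = (49/2 + 69)*(-41 + √(16 - 5*(-5)²)) = 187*(-41 + √(16 - 5*25))/2 = 187*(-41 + √(16 - 125))/2 = 187*(-41 + √(-109))/2 = 187*(-41 + I*√109)/2 = -7667/2 + 187*I*√109/2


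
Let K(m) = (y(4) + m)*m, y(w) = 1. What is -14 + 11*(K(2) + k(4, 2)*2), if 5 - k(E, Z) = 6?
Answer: 30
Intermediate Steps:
k(E, Z) = -1 (k(E, Z) = 5 - 1*6 = 5 - 6 = -1)
K(m) = m*(1 + m) (K(m) = (1 + m)*m = m*(1 + m))
-14 + 11*(K(2) + k(4, 2)*2) = -14 + 11*(2*(1 + 2) - 1*2) = -14 + 11*(2*3 - 2) = -14 + 11*(6 - 2) = -14 + 11*4 = -14 + 44 = 30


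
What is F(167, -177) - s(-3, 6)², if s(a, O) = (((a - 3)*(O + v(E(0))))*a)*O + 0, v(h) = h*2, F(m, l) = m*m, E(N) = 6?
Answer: -3751247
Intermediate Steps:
F(m, l) = m²
v(h) = 2*h
s(a, O) = O*a*(-3 + a)*(12 + O) (s(a, O) = (((a - 3)*(O + 2*6))*a)*O + 0 = (((-3 + a)*(O + 12))*a)*O + 0 = (((-3 + a)*(12 + O))*a)*O + 0 = (a*(-3 + a)*(12 + O))*O + 0 = O*a*(-3 + a)*(12 + O) + 0 = O*a*(-3 + a)*(12 + O))
F(167, -177) - s(-3, 6)² = 167² - (6*(-3)*(-36 - 3*6 + 12*(-3) + 6*(-3)))² = 27889 - (6*(-3)*(-36 - 18 - 36 - 18))² = 27889 - (6*(-3)*(-108))² = 27889 - 1*1944² = 27889 - 1*3779136 = 27889 - 3779136 = -3751247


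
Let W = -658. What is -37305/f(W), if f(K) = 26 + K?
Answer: 37305/632 ≈ 59.027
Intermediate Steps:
-37305/f(W) = -37305/(26 - 658) = -37305/(-632) = -37305*(-1/632) = 37305/632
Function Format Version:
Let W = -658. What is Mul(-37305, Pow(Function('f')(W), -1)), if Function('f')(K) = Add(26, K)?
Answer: Rational(37305, 632) ≈ 59.027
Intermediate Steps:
Mul(-37305, Pow(Function('f')(W), -1)) = Mul(-37305, Pow(Add(26, -658), -1)) = Mul(-37305, Pow(-632, -1)) = Mul(-37305, Rational(-1, 632)) = Rational(37305, 632)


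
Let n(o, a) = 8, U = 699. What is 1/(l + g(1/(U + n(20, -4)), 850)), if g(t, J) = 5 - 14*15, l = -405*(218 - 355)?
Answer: 1/55280 ≈ 1.8090e-5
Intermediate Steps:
l = 55485 (l = -405*(-137) = 55485)
g(t, J) = -205 (g(t, J) = 5 - 210 = -205)
1/(l + g(1/(U + n(20, -4)), 850)) = 1/(55485 - 205) = 1/55280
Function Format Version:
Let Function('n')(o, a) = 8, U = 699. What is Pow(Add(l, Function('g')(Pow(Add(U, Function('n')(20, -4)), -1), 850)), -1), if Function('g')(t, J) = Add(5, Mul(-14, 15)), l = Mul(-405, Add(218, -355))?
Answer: Rational(1, 55280) ≈ 1.8090e-5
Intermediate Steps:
l = 55485 (l = Mul(-405, -137) = 55485)
Function('g')(t, J) = -205 (Function('g')(t, J) = Add(5, -210) = -205)
Pow(Add(l, Function('g')(Pow(Add(U, Function('n')(20, -4)), -1), 850)), -1) = Pow(Add(55485, -205), -1) = Pow(55280, -1) = Rational(1, 55280)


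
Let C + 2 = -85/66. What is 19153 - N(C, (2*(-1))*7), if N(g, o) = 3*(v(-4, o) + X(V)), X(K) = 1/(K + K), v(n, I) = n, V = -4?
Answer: 153323/8 ≈ 19165.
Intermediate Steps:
X(K) = 1/(2*K)
C = -217/66 (C = -2 - 85/66 = -217/66 ≈ -3.2879)
N(g, o) = -99/8 (N(g, o) = 3*(-4 + (1/2)/(-4)) = 3*(-4 + (1/2)*(-1/4)) = 3*(-4 - 1/8) = 3*(-33/8) = -99/8)
19153 - N(C, (2*(-1))*7) = 19153 - 1*(-99/8) = 19153 + 99/8 = 153323/8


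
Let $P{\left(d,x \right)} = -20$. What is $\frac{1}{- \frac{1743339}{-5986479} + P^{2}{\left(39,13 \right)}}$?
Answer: $\frac{1995493}{798778313} \approx 0.0024982$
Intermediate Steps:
$\frac{1}{- \frac{1743339}{-5986479} + P^{2}{\left(39,13 \right)}} = \frac{1}{- \frac{1743339}{-5986479} + \left(-20\right)^{2}} = \frac{1}{\left(-1743339\right) \left(- \frac{1}{5986479}\right) + 400} = \frac{1}{\frac{581113}{1995493} + 400} = \frac{1}{\frac{798778313}{1995493}} = \frac{1995493}{798778313}$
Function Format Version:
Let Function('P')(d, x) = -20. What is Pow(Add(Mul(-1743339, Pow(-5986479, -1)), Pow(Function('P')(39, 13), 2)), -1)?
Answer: Rational(1995493, 798778313) ≈ 0.0024982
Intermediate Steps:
Pow(Add(Mul(-1743339, Pow(-5986479, -1)), Pow(Function('P')(39, 13), 2)), -1) = Pow(Add(Mul(-1743339, Pow(-5986479, -1)), Pow(-20, 2)), -1) = Pow(Add(Mul(-1743339, Rational(-1, 5986479)), 400), -1) = Pow(Add(Rational(581113, 1995493), 400), -1) = Pow(Rational(798778313, 1995493), -1) = Rational(1995493, 798778313)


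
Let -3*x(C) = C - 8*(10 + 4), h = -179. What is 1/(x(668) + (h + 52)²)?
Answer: 3/47831 ≈ 6.2721e-5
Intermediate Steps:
x(C) = 112/3 - C/3 (x(C) = -(C - 8*(10 + 4))/3 = -(C - 8*14)/3 = -(C - 112)/3 = -(-112 + C)/3 = 112/3 - C/3)
1/(x(668) + (h + 52)²) = 1/((112/3 - ⅓*668) + (-179 + 52)²) = 1/((112/3 - 668/3) + (-127)²) = 1/(-556/3 + 16129) = 1/(47831/3) = 3/47831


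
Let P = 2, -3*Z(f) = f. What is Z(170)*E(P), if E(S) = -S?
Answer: 340/3 ≈ 113.33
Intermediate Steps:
Z(f) = -f/3
Z(170)*E(P) = (-1/3*170)*(-1*2) = -170/3*(-2) = 340/3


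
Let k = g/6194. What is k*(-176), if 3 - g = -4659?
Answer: -410256/3097 ≈ -132.47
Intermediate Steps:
g = 4662 (g = 3 - 1*(-4659) = 3 + 4659 = 4662)
k = 2331/3097 (k = 4662/6194 = 4662*(1/6194) = 2331/3097 ≈ 0.75266)
k*(-176) = (2331/3097)*(-176) = -410256/3097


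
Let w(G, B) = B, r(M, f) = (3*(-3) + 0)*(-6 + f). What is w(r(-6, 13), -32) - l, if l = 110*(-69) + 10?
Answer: 7548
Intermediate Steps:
r(M, f) = 54 - 9*f (r(M, f) = (-9 + 0)*(-6 + f) = -9*(-6 + f) = 54 - 9*f)
l = -7580 (l = -7590 + 10 = -7580)
w(r(-6, 13), -32) - l = -32 - 1*(-7580) = -32 + 7580 = 7548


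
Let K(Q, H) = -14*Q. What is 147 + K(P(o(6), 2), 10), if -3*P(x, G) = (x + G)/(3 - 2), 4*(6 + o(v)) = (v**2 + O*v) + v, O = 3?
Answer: 595/3 ≈ 198.33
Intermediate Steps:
o(v) = -6 + v + v**2/4 (o(v) = -6 + ((v**2 + 3*v) + v)/4 = -6 + (v**2 + 4*v)/4 = -6 + (v + v**2/4) = -6 + v + v**2/4)
P(x, G) = -G/3 - x/3 (P(x, G) = -(x + G)/(3*(3 - 2)) = -(G + x)/(3*1) = -(G + x)/3 = -G/3 - x/3)
147 + K(P(o(6), 2), 10) = 147 - 14*(-1/3*2 - (-6 + 6 + (1/4)*6**2)/3) = 147 - 14*(-2/3 - (-6 + 6 + (1/4)*36)/3) = 147 - 14*(-2/3 - (-6 + 6 + 9)/3) = 147 - 14*(-2/3 - 1/3*9) = 147 - 14*(-2/3 - 3) = 147 - 14*(-11/3) = 147 + 154/3 = 595/3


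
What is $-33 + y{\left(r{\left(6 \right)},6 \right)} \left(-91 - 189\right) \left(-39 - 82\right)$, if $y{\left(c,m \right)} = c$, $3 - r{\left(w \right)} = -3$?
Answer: $203247$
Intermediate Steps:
$r{\left(w \right)} = 6$ ($r{\left(w \right)} = 3 - -3 = 3 + 3 = 6$)
$-33 + y{\left(r{\left(6 \right)},6 \right)} \left(-91 - 189\right) \left(-39 - 82\right) = -33 + 6 \left(-91 - 189\right) \left(-39 - 82\right) = -33 + 6 \left(\left(-280\right) \left(-121\right)\right) = -33 + 6 \cdot 33880 = -33 + 203280 = 203247$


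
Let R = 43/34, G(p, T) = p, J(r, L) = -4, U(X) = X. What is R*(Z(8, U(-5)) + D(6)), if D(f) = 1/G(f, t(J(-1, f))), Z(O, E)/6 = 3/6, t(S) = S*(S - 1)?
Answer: 817/204 ≈ 4.0049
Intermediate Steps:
t(S) = S*(-1 + S)
Z(O, E) = 3 (Z(O, E) = 6*(3/6) = 6*(3*(1/6)) = 6*(1/2) = 3)
D(f) = 1/f
R = 43/34 (R = 43*(1/34) = 43/34 ≈ 1.2647)
R*(Z(8, U(-5)) + D(6)) = 43*(3 + 1/6)/34 = (43/34)*(19/6) = 817/204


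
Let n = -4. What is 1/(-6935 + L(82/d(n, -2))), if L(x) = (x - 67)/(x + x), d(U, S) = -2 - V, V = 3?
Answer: -164/1136923 ≈ -0.00014425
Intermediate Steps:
d(U, S) = -5 (d(U, S) = -2 - 3 = -5)
L(x) = (-67 + x)/(2*x) (L(x) = (-67 + x)/((2*x)) = (-67 + x)*(1/(2*x)) = (-67 + x)/(2*x))
1/(-6935 + L(82/d(n, -2))) = 1/(-6935 + (-67 + 82/(-5))/(2*((82/(-5))))) = 1/(-6935 + (-67 + 82*(-⅕))/(2*((82*(-⅕))))) = 1/(-6935 + (-67 - 82/5)/(2*(-82/5))) = 1/(-6935 + (½)*(-5/82)*(-417/5)) = 1/(-6935 + 417/164) = 1/(-1136923/164) = -164/1136923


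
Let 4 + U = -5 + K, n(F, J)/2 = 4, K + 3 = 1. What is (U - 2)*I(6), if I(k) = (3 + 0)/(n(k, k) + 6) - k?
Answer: 1053/14 ≈ 75.214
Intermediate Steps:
K = -2 (K = -3 + 1 = -2)
n(F, J) = 8 (n(F, J) = 2*4 = 8)
I(k) = 3/14 - k (I(k) = (3 + 0)/(8 + 6) - k = 3/14 - k)
U = -11 (U = -4 + (-5 - 2) = -4 - 7 = -11)
(U - 2)*I(6) = (-11 - 2)*(3/14 - 1*6) = -13*(3/14 - 6) = -13*(-81/14) = 1053/14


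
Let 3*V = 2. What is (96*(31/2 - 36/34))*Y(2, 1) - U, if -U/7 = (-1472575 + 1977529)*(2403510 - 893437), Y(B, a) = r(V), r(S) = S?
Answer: 90739570811110/17 ≈ 5.3376e+12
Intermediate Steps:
V = ⅔ (V = (⅓)*2 = ⅔ ≈ 0.66667)
Y(B, a) = ⅔
U = -5337621811494 (U = -7*(-1472575 + 1977529)*(2403510 - 893437) = -3534678*1510073 = -7*762517401642 = -5337621811494)
(96*(31/2 - 36/34))*Y(2, 1) - U = (96*(31/2 - 36/34))*(⅔) - 1*(-5337621811494) = (96*(31*(½) - 36*1/34))*(⅔) + 5337621811494 = (96*(31/2 - 18/17))*(⅔) + 5337621811494 = (96*(491/34))*(⅔) + 5337621811494 = (23568/17)*(⅔) + 5337621811494 = 15712/17 + 5337621811494 = 90739570811110/17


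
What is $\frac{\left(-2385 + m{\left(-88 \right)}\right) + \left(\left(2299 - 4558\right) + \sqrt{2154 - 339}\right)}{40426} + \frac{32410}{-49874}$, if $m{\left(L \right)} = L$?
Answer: $- \frac{386552607}{504051581} + \frac{11 \sqrt{15}}{40426} \approx -0.76584$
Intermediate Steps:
$\frac{\left(-2385 + m{\left(-88 \right)}\right) + \left(\left(2299 - 4558\right) + \sqrt{2154 - 339}\right)}{40426} + \frac{32410}{-49874} = \frac{\left(-2385 - 88\right) + \left(\left(2299 - 4558\right) + \sqrt{2154 - 339}\right)}{40426} + \frac{32410}{-49874} = \left(-2473 - \left(2259 - \sqrt{1815}\right)\right) \frac{1}{40426} + 32410 \left(- \frac{1}{49874}\right) = \left(-2473 - \left(2259 - 11 \sqrt{15}\right)\right) \frac{1}{40426} - \frac{16205}{24937} = \left(-4732 + 11 \sqrt{15}\right) \frac{1}{40426} - \frac{16205}{24937} = \left(- \frac{2366}{20213} + \frac{11 \sqrt{15}}{40426}\right) - \frac{16205}{24937} = - \frac{386552607}{504051581} + \frac{11 \sqrt{15}}{40426}$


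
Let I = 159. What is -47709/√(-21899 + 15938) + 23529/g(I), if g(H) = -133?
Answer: -23529/133 + 15903*I*√5961/1987 ≈ -176.91 + 617.93*I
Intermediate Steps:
-47709/√(-21899 + 15938) + 23529/g(I) = -47709/√(-21899 + 15938) + 23529/(-133) = -47709*(-I*√5961/5961) + 23529*(-1/133) = -47709*(-I*√5961/5961) - 23529/133 = -(-15903)*I*√5961/1987 - 23529/133 = 15903*I*√5961/1987 - 23529/133 = -23529/133 + 15903*I*√5961/1987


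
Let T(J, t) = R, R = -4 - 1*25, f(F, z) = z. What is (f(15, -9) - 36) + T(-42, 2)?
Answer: -74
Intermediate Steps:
R = -29 (R = -4 - 25 = -29)
T(J, t) = -29
(f(15, -9) - 36) + T(-42, 2) = (-9 - 36) - 29 = -45 - 29 = -74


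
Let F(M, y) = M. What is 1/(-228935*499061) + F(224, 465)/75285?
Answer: 731216190073/245757192105285 ≈ 0.0029754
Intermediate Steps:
1/(-228935*499061) + F(224, 465)/75285 = 1/(-228935*499061) + 224/75285 = -1/228935*1/499061 + 224*(1/75285) = -1/114252530035 + 32/10755 = 731216190073/245757192105285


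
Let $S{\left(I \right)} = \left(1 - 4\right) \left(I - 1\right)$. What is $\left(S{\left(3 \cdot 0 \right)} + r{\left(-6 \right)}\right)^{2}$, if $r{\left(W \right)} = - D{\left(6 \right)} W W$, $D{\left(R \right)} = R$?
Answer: $45369$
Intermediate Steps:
$r{\left(W \right)} = - 6 W^{2}$ ($r{\left(W \right)} = \left(-1\right) 6 W W = - 6 W^{2}$)
$S{\left(I \right)} = 3 - 3 I$ ($S{\left(I \right)} = - 3 \left(-1 + I\right) = 3 - 3 I$)
$\left(S{\left(3 \cdot 0 \right)} + r{\left(-6 \right)}\right)^{2} = \left(\left(3 - 3 \cdot 3 \cdot 0\right) - 6 \left(-6\right)^{2}\right)^{2} = \left(\left(3 - 0\right) - 216\right)^{2} = \left(\left(3 + 0\right) - 216\right)^{2} = \left(3 - 216\right)^{2} = \left(-213\right)^{2} = 45369$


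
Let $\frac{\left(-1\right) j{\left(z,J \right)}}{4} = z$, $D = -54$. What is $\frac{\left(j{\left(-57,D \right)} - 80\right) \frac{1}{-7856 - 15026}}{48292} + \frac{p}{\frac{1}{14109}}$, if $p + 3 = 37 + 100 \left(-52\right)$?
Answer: $- \frac{20135379400294321}{276254386} \approx -7.2887 \cdot 10^{7}$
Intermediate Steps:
$j{\left(z,J \right)} = - 4 z$
$p = -5166$ ($p = -3 + \left(37 + 100 \left(-52\right)\right) = -3 + \left(37 - 5200\right) = -3 - 5163 = -5166$)
$\frac{\left(j{\left(-57,D \right)} - 80\right) \frac{1}{-7856 - 15026}}{48292} + \frac{p}{\frac{1}{14109}} = \frac{\left(\left(-4\right) \left(-57\right) - 80\right) \frac{1}{-7856 - 15026}}{48292} - \frac{5166}{\frac{1}{14109}} = \frac{228 - 80}{-22882} \cdot \frac{1}{48292} - 5166 \frac{1}{\frac{1}{14109}} = 148 \left(- \frac{1}{22882}\right) \frac{1}{48292} - 72887094 = \left(- \frac{74}{11441}\right) \frac{1}{48292} - 72887094 = - \frac{37}{276254386} - 72887094 = - \frac{20135379400294321}{276254386}$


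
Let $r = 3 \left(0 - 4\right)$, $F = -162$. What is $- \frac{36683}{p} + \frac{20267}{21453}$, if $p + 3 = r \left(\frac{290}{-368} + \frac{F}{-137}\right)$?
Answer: $\frac{1653470715581}{348503985} \approx 4744.5$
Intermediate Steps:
$r = -12$ ($r = 3 \left(-4\right) = -12$)
$p = - \frac{48735}{6302}$ ($p = -3 - 12 \left(\frac{290}{-368} - \frac{162}{-137}\right) = -3 - 12 \left(290 \left(- \frac{1}{368}\right) - - \frac{162}{137}\right) = -3 - 12 \left(- \frac{145}{184} + \frac{162}{137}\right) = -3 - \frac{29829}{6302} = - \frac{48735}{6302} \approx -7.7333$)
$- \frac{36683}{p} + \frac{20267}{21453} = - \frac{36683}{- \frac{48735}{6302}} + \frac{20267}{21453} = \left(-36683\right) \left(- \frac{6302}{48735}\right) + 20267 \cdot \frac{1}{21453} = \frac{231176266}{48735} + \frac{20267}{21453} = \frac{1653470715581}{348503985}$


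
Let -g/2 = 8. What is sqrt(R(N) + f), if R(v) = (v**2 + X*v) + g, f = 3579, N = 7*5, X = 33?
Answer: sqrt(5943) ≈ 77.091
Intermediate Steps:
g = -16 (g = -2*8 = -16)
N = 35
R(v) = -16 + v**2 + 33*v (R(v) = (v**2 + 33*v) - 16 = -16 + v**2 + 33*v)
sqrt(R(N) + f) = sqrt((-16 + 35**2 + 33*35) + 3579) = sqrt((-16 + 1225 + 1155) + 3579) = sqrt(2364 + 3579) = sqrt(5943)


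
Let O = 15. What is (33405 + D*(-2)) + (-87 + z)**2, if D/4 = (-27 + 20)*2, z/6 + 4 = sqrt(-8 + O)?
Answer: 46090 - 1332*sqrt(7) ≈ 42566.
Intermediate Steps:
z = -24 + 6*sqrt(7) (z = -24 + 6*sqrt(-8 + 15) = -24 + 6*sqrt(7) ≈ -8.1255)
D = -56 (D = 4*((-27 + 20)*2) = 4*(-7*2) = 4*(-14) = -56)
(33405 + D*(-2)) + (-87 + z)**2 = (33405 - 56*(-2)) + (-87 + (-24 + 6*sqrt(7)))**2 = (33405 + 112) + (-111 + 6*sqrt(7))**2 = 33517 + (-111 + 6*sqrt(7))**2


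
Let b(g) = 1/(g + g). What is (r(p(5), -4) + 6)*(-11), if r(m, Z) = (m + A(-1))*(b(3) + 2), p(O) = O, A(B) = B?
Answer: -484/3 ≈ -161.33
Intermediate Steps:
b(g) = 1/(2*g)
r(m, Z) = -13/6 + 13*m/6 (r(m, Z) = (m - 1)*((½)/3 + 2) = (-1 + m)*((½)*(⅓) + 2) = (-1 + m)*(⅙ + 2) = (-1 + m)*(13/6) = -13/6 + 13*m/6)
(r(p(5), -4) + 6)*(-11) = ((-13/6 + (13/6)*5) + 6)*(-11) = ((-13/6 + 65/6) + 6)*(-11) = (26/3 + 6)*(-11) = (44/3)*(-11) = -484/3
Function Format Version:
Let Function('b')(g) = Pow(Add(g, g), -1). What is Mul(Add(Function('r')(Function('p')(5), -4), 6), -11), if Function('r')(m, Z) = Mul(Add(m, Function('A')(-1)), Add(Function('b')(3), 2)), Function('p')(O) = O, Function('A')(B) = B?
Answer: Rational(-484, 3) ≈ -161.33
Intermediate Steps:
Function('b')(g) = Mul(Rational(1, 2), Pow(g, -1)) (Function('b')(g) = Pow(Mul(2, g), -1) = Mul(Rational(1, 2), Pow(g, -1)))
Function('r')(m, Z) = Add(Rational(-13, 6), Mul(Rational(13, 6), m)) (Function('r')(m, Z) = Mul(Add(m, -1), Add(Mul(Rational(1, 2), Pow(3, -1)), 2)) = Mul(Add(-1, m), Add(Mul(Rational(1, 2), Rational(1, 3)), 2)) = Mul(Add(-1, m), Add(Rational(1, 6), 2)) = Mul(Add(-1, m), Rational(13, 6)) = Add(Rational(-13, 6), Mul(Rational(13, 6), m)))
Mul(Add(Function('r')(Function('p')(5), -4), 6), -11) = Mul(Add(Add(Rational(-13, 6), Mul(Rational(13, 6), 5)), 6), -11) = Mul(Add(Add(Rational(-13, 6), Rational(65, 6)), 6), -11) = Mul(Add(Rational(26, 3), 6), -11) = Mul(Rational(44, 3), -11) = Rational(-484, 3)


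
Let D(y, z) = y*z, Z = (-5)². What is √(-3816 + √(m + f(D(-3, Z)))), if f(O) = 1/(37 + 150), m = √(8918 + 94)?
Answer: √(-133441704 + 187*√187*√(1 + 374*√2253))/187 ≈ 61.695*I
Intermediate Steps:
Z = 25
m = 2*√2253 (m = √9012 = 2*√2253 ≈ 94.932)
f(O) = 1/187
√(-3816 + √(m + f(D(-3, Z)))) = √(-3816 + √(2*√2253 + 1/187)) = √(-3816 + √(1/187 + 2*√2253))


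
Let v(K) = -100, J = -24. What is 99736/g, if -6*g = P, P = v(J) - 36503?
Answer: 28496/1743 ≈ 16.349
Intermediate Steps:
P = -36603 (P = -100 - 36503 = -36603)
g = 12201/2 (g = -⅙*(-36603) = 12201/2 ≈ 6100.5)
99736/g = 99736/(12201/2) = 99736*(2/12201) = 28496/1743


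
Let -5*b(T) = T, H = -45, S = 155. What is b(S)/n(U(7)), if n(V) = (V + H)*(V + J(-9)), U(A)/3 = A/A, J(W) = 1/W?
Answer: 93/364 ≈ 0.25549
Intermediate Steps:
b(T) = -T/5
U(A) = 3 (U(A) = 3*(A/A) = 3*1 = 3)
n(V) = (-45 + V)*(-⅑ + V) (n(V) = (V - 45)*(V + 1/(-9)) = (-45 + V)*(V - ⅑) = (-45 + V)*(-⅑ + V))
b(S)/n(U(7)) = (-⅕*155)/(5 + 3² - 406/9*3) = -31/(5 + 9 - 406/3) = -31/(-364/3) = -31*(-3/364) = 93/364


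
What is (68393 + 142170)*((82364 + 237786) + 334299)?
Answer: 137802744787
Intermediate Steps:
(68393 + 142170)*((82364 + 237786) + 334299) = 210563*(320150 + 334299) = 210563*654449 = 137802744787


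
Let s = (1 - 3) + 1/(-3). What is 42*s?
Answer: -98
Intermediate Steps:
s = -7/3 (s = -2 - ⅓ = -7/3 ≈ -2.3333)
42*s = 42*(-7/3) = -98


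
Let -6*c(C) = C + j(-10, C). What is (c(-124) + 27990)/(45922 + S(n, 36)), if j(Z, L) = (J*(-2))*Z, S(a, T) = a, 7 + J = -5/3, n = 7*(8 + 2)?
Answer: 63089/103482 ≈ 0.60966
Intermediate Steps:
n = 70 (n = 7*10 = 70)
J = -26/3 (J = -7 - 5/3 = -26/3 ≈ -8.6667)
j(Z, L) = 52*Z/3 (j(Z, L) = (-26/3*(-2))*Z = 52*Z/3)
c(C) = 260/9 - C/6 (c(C) = -(C + (52/3)*(-10))/6 = -(C - 520/3)/6 = -(-520/3 + C)/6 = 260/9 - C/6)
(c(-124) + 27990)/(45922 + S(n, 36)) = ((260/9 - 1/6*(-124)) + 27990)/(45922 + 70) = ((260/9 + 62/3) + 27990)/45992 = (446/9 + 27990)*(1/45992) = (252356/9)*(1/45992) = 63089/103482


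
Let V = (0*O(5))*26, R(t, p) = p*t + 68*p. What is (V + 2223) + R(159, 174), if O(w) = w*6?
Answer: 41721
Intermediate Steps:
R(t, p) = 68*p + p*t
O(w) = 6*w
V = 0 (V = (0*(6*5))*26 = (0*30)*26 = 0*26 = 0)
(V + 2223) + R(159, 174) = (0 + 2223) + 174*(68 + 159) = 2223 + 174*227 = 2223 + 39498 = 41721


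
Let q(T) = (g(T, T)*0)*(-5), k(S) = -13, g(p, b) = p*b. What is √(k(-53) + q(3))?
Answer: I*√13 ≈ 3.6056*I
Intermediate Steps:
g(p, b) = b*p
q(T) = 0 (q(T) = ((T*T)*0)*(-5) = (T²*0)*(-5) = 0*(-5) = 0)
√(k(-53) + q(3)) = √(-13 + 0) = √(-13) = I*√13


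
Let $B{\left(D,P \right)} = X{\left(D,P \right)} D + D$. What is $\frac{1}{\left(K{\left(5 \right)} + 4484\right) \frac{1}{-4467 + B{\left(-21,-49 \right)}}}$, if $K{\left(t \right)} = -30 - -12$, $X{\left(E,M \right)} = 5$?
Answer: $- \frac{4593}{4466} \approx -1.0284$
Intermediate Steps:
$B{\left(D,P \right)} = 6 D$ ($B{\left(D,P \right)} = 5 D + D = 6 D$)
$K{\left(t \right)} = -18$ ($K{\left(t \right)} = -30 + 12 = -18$)
$\frac{1}{\left(K{\left(5 \right)} + 4484\right) \frac{1}{-4467 + B{\left(-21,-49 \right)}}} = \frac{1}{\left(-18 + 4484\right) \frac{1}{-4467 + 6 \left(-21\right)}} = \frac{1}{4466 \frac{1}{-4467 - 126}} = \frac{1}{4466 \frac{1}{-4593}} = \frac{1}{4466 \left(- \frac{1}{4593}\right)} = \frac{1}{- \frac{4466}{4593}} = - \frac{4593}{4466}$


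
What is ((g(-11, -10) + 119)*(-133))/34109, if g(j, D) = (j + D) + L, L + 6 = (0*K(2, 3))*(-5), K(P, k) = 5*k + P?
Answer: -532/1483 ≈ -0.35873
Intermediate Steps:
K(P, k) = P + 5*k
L = -6 (L = -6 + (0*(2 + 5*3))*(-5) = -6 + (0*(2 + 15))*(-5) = -6 + (0*17)*(-5) = -6 + 0*(-5) = -6 + 0 = -6)
g(j, D) = -6 + D + j (g(j, D) = (j + D) - 6 = (D + j) - 6 = -6 + D + j)
((g(-11, -10) + 119)*(-133))/34109 = (((-6 - 10 - 11) + 119)*(-133))/34109 = ((-27 + 119)*(-133))*(1/34109) = (92*(-133))*(1/34109) = -12236*1/34109 = -532/1483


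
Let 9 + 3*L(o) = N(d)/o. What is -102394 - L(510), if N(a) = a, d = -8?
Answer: -78329111/765 ≈ -1.0239e+5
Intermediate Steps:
L(o) = -3 - 8/(3*o) (L(o) = -3 + (-8/o)/3 = -3 - 8/(3*o))
-102394 - L(510) = -102394 - (-3 - 8/3/510) = -102394 - (-3 - 8/3*1/510) = -102394 - (-3 - 4/765) = -102394 - 1*(-2299/765) = -102394 + 2299/765 = -78329111/765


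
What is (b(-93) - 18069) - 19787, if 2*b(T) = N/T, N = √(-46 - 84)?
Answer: -37856 - I*√130/186 ≈ -37856.0 - 0.0613*I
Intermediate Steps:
N = I*√130 (N = √(-130) = I*√130 ≈ 11.402*I)
b(T) = I*√130/(2*T) (b(T) = ((I*√130)/T)/2 = (I*√130/T)/2 = I*√130/(2*T))
(b(-93) - 18069) - 19787 = ((½)*I*√130/(-93) - 18069) - 19787 = ((½)*I*√130*(-1/93) - 18069) - 19787 = (-I*√130/186 - 18069) - 19787 = (-18069 - I*√130/186) - 19787 = -37856 - I*√130/186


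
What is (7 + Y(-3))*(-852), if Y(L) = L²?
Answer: -13632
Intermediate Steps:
(7 + Y(-3))*(-852) = (7 + (-3)²)*(-852) = (7 + 9)*(-852) = 16*(-852) = -13632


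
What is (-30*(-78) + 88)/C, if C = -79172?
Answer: -607/19793 ≈ -0.030667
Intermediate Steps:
(-30*(-78) + 88)/C = (-30*(-78) + 88)/(-79172) = (2340 + 88)*(-1/79172) = 2428*(-1/79172) = -607/19793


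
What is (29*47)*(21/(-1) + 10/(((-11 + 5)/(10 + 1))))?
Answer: -160834/3 ≈ -53611.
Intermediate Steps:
(29*47)*(21/(-1) + 10/(((-11 + 5)/(10 + 1)))) = 1363*(21*(-1) + 10/((-6/11))) = 1363*(-21 + 10/((-6*1/11))) = 1363*(-21 + 10/(-6/11)) = 1363*(-21 + 10*(-11/6)) = 1363*(-21 - 55/3) = 1363*(-118/3) = -160834/3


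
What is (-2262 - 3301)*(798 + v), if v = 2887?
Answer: -20499655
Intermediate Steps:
(-2262 - 3301)*(798 + v) = (-2262 - 3301)*(798 + 2887) = -5563*3685 = -20499655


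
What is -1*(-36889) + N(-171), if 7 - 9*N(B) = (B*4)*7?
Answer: 336796/9 ≈ 37422.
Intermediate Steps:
N(B) = 7/9 - 28*B/9 (N(B) = 7/9 - B*4*7/9 = 7/9 - 4*B*7/9 = 7/9 - 28*B/9)
-1*(-36889) + N(-171) = -1*(-36889) + (7/9 - 28/9*(-171)) = 36889 + (7/9 + 532) = 36889 + 4795/9 = 336796/9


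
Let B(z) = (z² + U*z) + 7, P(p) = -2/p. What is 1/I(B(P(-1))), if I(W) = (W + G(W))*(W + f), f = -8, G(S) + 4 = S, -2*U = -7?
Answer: 1/320 ≈ 0.0031250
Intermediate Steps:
U = 7/2 (U = -½*(-7) = 7/2 ≈ 3.5000)
G(S) = -4 + S
B(z) = 7 + z² + 7*z/2 (B(z) = (z² + 7*z/2) + 7 = 7 + z² + 7*z/2)
I(W) = (-8 + W)*(-4 + 2*W) (I(W) = (W + (-4 + W))*(W - 8) = (-4 + 2*W)*(-8 + W) = (-8 + W)*(-4 + 2*W))
1/I(B(P(-1))) = 1/(32 - 20*(7 + (-2/(-1))² + 7*(-2/(-1))/2) + 2*(7 + (-2/(-1))² + 7*(-2/(-1))/2)²) = 1/(32 - 20*(7 + (-2*(-1))² + 7*(-2*(-1))/2) + 2*(7 + (-2*(-1))² + 7*(-2*(-1))/2)²) = 1/(32 - 20*(7 + 2² + (7/2)*2) + 2*(7 + 2² + (7/2)*2)²) = 1/(32 - 20*(7 + 4 + 7) + 2*(7 + 4 + 7)²) = 1/(32 - 20*18 + 2*18²) = 1/(32 - 360 + 2*324) = 1/(32 - 360 + 648) = 1/320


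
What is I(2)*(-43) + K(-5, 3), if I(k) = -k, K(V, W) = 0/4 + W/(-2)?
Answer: 169/2 ≈ 84.500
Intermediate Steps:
K(V, W) = -W/2 (K(V, W) = 0*(1/4) + W*(-1/2) = 0 - W/2 = -W/2)
I(2)*(-43) + K(-5, 3) = -1*2*(-43) - 1/2*3 = -2*(-43) - 3/2 = 86 - 3/2 = 169/2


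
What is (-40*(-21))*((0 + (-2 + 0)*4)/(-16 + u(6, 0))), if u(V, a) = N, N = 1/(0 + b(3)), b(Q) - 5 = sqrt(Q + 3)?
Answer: 401856/941 - 1344*sqrt(6)/941 ≈ 423.55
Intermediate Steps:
b(Q) = 5 + sqrt(3 + Q) (b(Q) = 5 + sqrt(Q + 3) = 5 + sqrt(3 + Q))
N = 1/(5 + sqrt(6)) (N = 1/(0 + (5 + sqrt(3 + 3))) = 1/(0 + (5 + sqrt(6))) = 1/(5 + sqrt(6)) ≈ 0.13424)
u(V, a) = 5/19 - sqrt(6)/19
(-40*(-21))*((0 + (-2 + 0)*4)/(-16 + u(6, 0))) = (-40*(-21))*((0 + (-2 + 0)*4)/(-16 + (5/19 - sqrt(6)/19))) = 840*((0 - 2*4)/(-299/19 - sqrt(6)/19)) = 840*((0 - 8)/(-299/19 - sqrt(6)/19)) = 840*(-8/(-299/19 - sqrt(6)/19)) = -6720/(-299/19 - sqrt(6)/19)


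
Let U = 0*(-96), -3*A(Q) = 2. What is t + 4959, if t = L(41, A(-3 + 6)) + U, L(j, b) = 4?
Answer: 4963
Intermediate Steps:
A(Q) = -⅔ (A(Q) = -⅓*2 = -⅔)
U = 0
t = 4 (t = 4 + 0 = 4)
t + 4959 = 4 + 4959 = 4963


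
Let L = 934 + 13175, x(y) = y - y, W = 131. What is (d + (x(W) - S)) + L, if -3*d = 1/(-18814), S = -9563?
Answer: 1336095025/56442 ≈ 23672.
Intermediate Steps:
x(y) = 0
L = 14109
d = 1/56442 (d = -⅓/(-18814) = -⅓*(-1/18814) = 1/56442 ≈ 1.7717e-5)
(d + (x(W) - S)) + L = (1/56442 + (0 - 1*(-9563))) + 14109 = (1/56442 + (0 + 9563)) + 14109 = (1/56442 + 9563) + 14109 = 539754847/56442 + 14109 = 1336095025/56442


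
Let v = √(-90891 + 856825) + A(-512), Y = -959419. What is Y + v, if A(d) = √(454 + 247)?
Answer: -959419 + √701 + √765934 ≈ -9.5852e+5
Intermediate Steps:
A(d) = √701
v = √701 + √765934 (v = √(-90891 + 856825) + √701 = √765934 + √701 = √701 + √765934 ≈ 901.65)
Y + v = -959419 + (√701 + √765934) = -959419 + √701 + √765934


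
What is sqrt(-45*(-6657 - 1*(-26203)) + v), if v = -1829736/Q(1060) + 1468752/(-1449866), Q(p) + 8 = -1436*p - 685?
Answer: I*sqrt(1071968494201139486747879932530)/1103966393849 ≈ 937.85*I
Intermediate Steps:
Q(p) = -693 - 1436*p (Q(p) = -8 + (-1436*p - 685) = -8 + (-685 - 1436*p) = -693 - 1436*p)
v = 208089312960/1103966393849 (v = -1829736/(-693 - 1436*1060) + 1468752/(-1449866) = -1829736/(-693 - 1522160) + 1468752*(-1/1449866) = -1829736/(-1522853) - 734376/724933 = -1829736*(-1/1522853) - 734376/724933 = 1829736/1522853 - 734376/724933 = 208089312960/1103966393849 ≈ 0.18849)
sqrt(-45*(-6657 - 1*(-26203)) + v) = sqrt(-45*(-6657 - 1*(-26203)) + 208089312960/1103966393849) = sqrt(-45*(-6657 + 26203) + 208089312960/1103966393849) = sqrt(-45*19546 + 208089312960/1103966393849) = sqrt(-879570 + 208089312960/1103966393849) = sqrt(-971015512948451970/1103966393849) = I*sqrt(1071968494201139486747879932530)/1103966393849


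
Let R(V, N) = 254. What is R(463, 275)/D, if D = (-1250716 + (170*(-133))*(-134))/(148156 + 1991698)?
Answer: 135880729/444756 ≈ 305.52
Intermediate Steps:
D = 889512/1069927 (D = (-1250716 - 22610*(-134))/2139854 = (-1250716 + 3029740)*(1/2139854) = 1779024*(1/2139854) = 889512/1069927 ≈ 0.83138)
R(463, 275)/D = 254/(889512/1069927) = 254*(1069927/889512) = 135880729/444756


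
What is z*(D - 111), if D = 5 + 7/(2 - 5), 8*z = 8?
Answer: -325/3 ≈ -108.33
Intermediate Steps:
z = 1 (z = (1/8)*8 = 1)
D = 8/3 (D = 5 + 7/(-3) = 5 - 1/3*7 = 5 - 7/3 = 8/3 ≈ 2.6667)
z*(D - 111) = 1*(8/3 - 111) = 1*(-325/3) = -325/3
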